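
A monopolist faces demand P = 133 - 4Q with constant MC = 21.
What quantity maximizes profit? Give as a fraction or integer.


TR = P*Q = (133 - 4Q)Q = 133Q - 4Q^2
MR = dTR/dQ = 133 - 8Q
Set MR = MC:
133 - 8Q = 21
112 = 8Q
Q* = 112/8 = 14

14


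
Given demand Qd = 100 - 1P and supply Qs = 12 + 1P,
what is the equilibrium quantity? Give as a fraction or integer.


First find equilibrium price:
100 - 1P = 12 + 1P
P* = 88/2 = 44
Then substitute into demand:
Q* = 100 - 1 * 44 = 56

56


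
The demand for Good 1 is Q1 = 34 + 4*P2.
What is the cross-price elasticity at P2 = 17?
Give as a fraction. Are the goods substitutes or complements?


dQ1/dP2 = 4
At P2 = 17: Q1 = 34 + 4*17 = 102
Exy = (dQ1/dP2)(P2/Q1) = 4 * 17 / 102 = 2/3
Since Exy > 0, the goods are substitutes.

2/3 (substitutes)


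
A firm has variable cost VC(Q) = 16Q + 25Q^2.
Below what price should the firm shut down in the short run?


AVC(Q) = VC(Q)/Q = 16 + 25Q
AVC is increasing in Q, so minimum AVC is at Q -> 0+.
Min AVC = 16
The firm should shut down if P < 16.

16


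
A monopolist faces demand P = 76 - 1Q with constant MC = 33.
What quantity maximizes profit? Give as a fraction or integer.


TR = P*Q = (76 - 1Q)Q = 76Q - 1Q^2
MR = dTR/dQ = 76 - 2Q
Set MR = MC:
76 - 2Q = 33
43 = 2Q
Q* = 43/2 = 43/2

43/2


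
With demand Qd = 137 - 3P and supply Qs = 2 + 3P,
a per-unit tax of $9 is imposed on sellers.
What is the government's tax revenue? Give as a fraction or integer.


With tax on sellers, new supply: Qs' = 2 + 3(P - 9)
= 3P - 25
New equilibrium quantity:
Q_new = 56
Tax revenue = tax * Q_new = 9 * 56 = 504

504


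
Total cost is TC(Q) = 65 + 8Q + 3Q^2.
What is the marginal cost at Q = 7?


MC = dTC/dQ = 8 + 2*3*Q
At Q = 7:
MC = 8 + 6*7
MC = 8 + 42 = 50

50


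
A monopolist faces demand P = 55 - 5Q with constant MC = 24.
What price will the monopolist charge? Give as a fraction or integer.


MR = 55 - 10Q
Set MR = MC: 55 - 10Q = 24
Q* = 31/10
Substitute into demand:
P* = 55 - 5*31/10 = 79/2

79/2


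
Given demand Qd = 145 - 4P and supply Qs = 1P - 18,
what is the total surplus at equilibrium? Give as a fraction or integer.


Find equilibrium: 145 - 4P = 1P - 18
145 + 18 = 5P
P* = 163/5 = 163/5
Q* = 1*163/5 - 18 = 73/5
Inverse demand: P = 145/4 - Q/4, so P_max = 145/4
Inverse supply: P = 18 + Q/1, so P_min = 18
CS = (1/2) * 73/5 * (145/4 - 163/5) = 5329/200
PS = (1/2) * 73/5 * (163/5 - 18) = 5329/50
TS = CS + PS = 5329/200 + 5329/50 = 5329/40

5329/40


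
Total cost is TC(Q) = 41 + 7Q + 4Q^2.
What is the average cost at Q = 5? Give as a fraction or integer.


TC(5) = 41 + 7*5 + 4*5^2
TC(5) = 41 + 35 + 100 = 176
AC = TC/Q = 176/5 = 176/5

176/5


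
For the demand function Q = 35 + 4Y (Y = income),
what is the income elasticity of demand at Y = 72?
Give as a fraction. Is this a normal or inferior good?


dQ/dY = 4
At Y = 72: Q = 35 + 4*72 = 323
Ey = (dQ/dY)(Y/Q) = 4 * 72 / 323 = 288/323
Since Ey > 0, this is a normal good.

288/323 (normal good)


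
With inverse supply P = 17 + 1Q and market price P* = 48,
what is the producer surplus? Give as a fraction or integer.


Minimum supply price (at Q=0): P_min = 17
Quantity supplied at P* = 48:
Q* = (48 - 17)/1 = 31
PS = (1/2) * Q* * (P* - P_min)
PS = (1/2) * 31 * (48 - 17)
PS = (1/2) * 31 * 31 = 961/2

961/2


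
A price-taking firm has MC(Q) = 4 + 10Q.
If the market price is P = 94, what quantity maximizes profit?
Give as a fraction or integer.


In perfect competition, profit is maximized where P = MC.
94 = 4 + 10Q
90 = 10Q
Q* = 90/10 = 9

9


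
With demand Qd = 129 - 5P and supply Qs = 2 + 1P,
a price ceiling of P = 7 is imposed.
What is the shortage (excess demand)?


At P = 7:
Qd = 129 - 5*7 = 94
Qs = 2 + 1*7 = 9
Shortage = Qd - Qs = 94 - 9 = 85

85


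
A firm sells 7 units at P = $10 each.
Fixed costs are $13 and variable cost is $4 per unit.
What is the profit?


Total Revenue = P * Q = 10 * 7 = $70
Total Cost = FC + VC*Q = 13 + 4*7 = $41
Profit = TR - TC = 70 - 41 = $29

$29


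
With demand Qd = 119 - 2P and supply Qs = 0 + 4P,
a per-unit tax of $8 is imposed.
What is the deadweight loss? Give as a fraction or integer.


Pre-tax equilibrium quantity: Q* = 238/3
Post-tax equilibrium quantity: Q_tax = 206/3
Reduction in quantity: Q* - Q_tax = 32/3
DWL = (1/2) * tax * (Q* - Q_tax)
DWL = (1/2) * 8 * 32/3 = 128/3

128/3


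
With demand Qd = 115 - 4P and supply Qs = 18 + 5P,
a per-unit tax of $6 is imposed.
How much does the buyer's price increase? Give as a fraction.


With a per-unit tax, the buyer's price increase depends on relative slopes.
Supply slope: d = 5, Demand slope: b = 4
Buyer's price increase = d * tax / (b + d)
= 5 * 6 / (4 + 5)
= 30 / 9 = 10/3

10/3


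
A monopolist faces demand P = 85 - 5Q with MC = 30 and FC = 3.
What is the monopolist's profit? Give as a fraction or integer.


MR = MC: 85 - 10Q = 30
Q* = 11/2
P* = 85 - 5*11/2 = 115/2
Profit = (P* - MC)*Q* - FC
= (115/2 - 30)*11/2 - 3
= 55/2*11/2 - 3
= 605/4 - 3 = 593/4

593/4


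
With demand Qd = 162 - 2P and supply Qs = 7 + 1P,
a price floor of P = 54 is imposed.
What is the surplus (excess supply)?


At P = 54:
Qd = 162 - 2*54 = 54
Qs = 7 + 1*54 = 61
Surplus = Qs - Qd = 61 - 54 = 7

7


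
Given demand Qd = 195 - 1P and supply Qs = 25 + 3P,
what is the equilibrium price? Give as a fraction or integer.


At equilibrium, Qd = Qs.
195 - 1P = 25 + 3P
195 - 25 = 1P + 3P
170 = 4P
P* = 170/4 = 85/2

85/2


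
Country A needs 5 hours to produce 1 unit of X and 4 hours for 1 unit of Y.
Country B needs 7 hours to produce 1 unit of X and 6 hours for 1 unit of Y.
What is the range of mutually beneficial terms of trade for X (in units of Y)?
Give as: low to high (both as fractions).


Opportunity cost of X for Country A = hours_X / hours_Y = 5/4 = 5/4 units of Y
Opportunity cost of X for Country B = hours_X / hours_Y = 7/6 = 7/6 units of Y
Terms of trade must be between the two opportunity costs.
Range: 7/6 to 5/4

7/6 to 5/4


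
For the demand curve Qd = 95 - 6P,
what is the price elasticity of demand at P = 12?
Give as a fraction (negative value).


dQ/dP = -6
At P = 12: Q = 95 - 6*12 = 23
E = (dQ/dP)(P/Q) = (-6)(12/23) = -72/23

-72/23


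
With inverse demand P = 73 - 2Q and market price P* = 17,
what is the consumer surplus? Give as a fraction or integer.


Maximum willingness to pay (at Q=0): P_max = 73
Quantity demanded at P* = 17:
Q* = (73 - 17)/2 = 28
CS = (1/2) * Q* * (P_max - P*)
CS = (1/2) * 28 * (73 - 17)
CS = (1/2) * 28 * 56 = 784

784


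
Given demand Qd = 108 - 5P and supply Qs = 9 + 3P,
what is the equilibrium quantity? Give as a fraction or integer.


First find equilibrium price:
108 - 5P = 9 + 3P
P* = 99/8 = 99/8
Then substitute into demand:
Q* = 108 - 5 * 99/8 = 369/8

369/8


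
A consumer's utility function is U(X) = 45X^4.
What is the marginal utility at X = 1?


MU = dU/dX = 45*4*X^(4-1)
MU = 180*X^3
At X = 1:
MU = 180 * 1^3
MU = 180 * 1 = 180

180


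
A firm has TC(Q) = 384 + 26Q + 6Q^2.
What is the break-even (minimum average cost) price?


AC(Q) = 384/Q + 26 + 6Q
To minimize: dAC/dQ = -384/Q^2 + 6 = 0
Q^2 = 384/6 = 64
Q* = 8
Min AC = 384/8 + 26 + 6*8
Min AC = 48 + 26 + 48 = 122

122


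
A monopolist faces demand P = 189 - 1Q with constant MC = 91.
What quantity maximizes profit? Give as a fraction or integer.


TR = P*Q = (189 - 1Q)Q = 189Q - 1Q^2
MR = dTR/dQ = 189 - 2Q
Set MR = MC:
189 - 2Q = 91
98 = 2Q
Q* = 98/2 = 49

49


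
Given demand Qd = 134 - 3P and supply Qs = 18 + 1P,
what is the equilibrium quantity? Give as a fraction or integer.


First find equilibrium price:
134 - 3P = 18 + 1P
P* = 116/4 = 29
Then substitute into demand:
Q* = 134 - 3 * 29 = 47

47


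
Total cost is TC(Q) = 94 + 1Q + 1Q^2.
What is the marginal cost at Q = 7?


MC = dTC/dQ = 1 + 2*1*Q
At Q = 7:
MC = 1 + 2*7
MC = 1 + 14 = 15

15


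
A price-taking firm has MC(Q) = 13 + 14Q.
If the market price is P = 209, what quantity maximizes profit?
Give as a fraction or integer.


In perfect competition, profit is maximized where P = MC.
209 = 13 + 14Q
196 = 14Q
Q* = 196/14 = 14

14


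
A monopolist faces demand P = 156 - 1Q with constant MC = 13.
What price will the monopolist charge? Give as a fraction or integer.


MR = 156 - 2Q
Set MR = MC: 156 - 2Q = 13
Q* = 143/2
Substitute into demand:
P* = 156 - 1*143/2 = 169/2

169/2


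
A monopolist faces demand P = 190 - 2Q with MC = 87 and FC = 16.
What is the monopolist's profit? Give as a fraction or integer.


MR = MC: 190 - 4Q = 87
Q* = 103/4
P* = 190 - 2*103/4 = 277/2
Profit = (P* - MC)*Q* - FC
= (277/2 - 87)*103/4 - 16
= 103/2*103/4 - 16
= 10609/8 - 16 = 10481/8

10481/8


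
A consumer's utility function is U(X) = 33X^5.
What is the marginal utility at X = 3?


MU = dU/dX = 33*5*X^(5-1)
MU = 165*X^4
At X = 3:
MU = 165 * 3^4
MU = 165 * 81 = 13365

13365


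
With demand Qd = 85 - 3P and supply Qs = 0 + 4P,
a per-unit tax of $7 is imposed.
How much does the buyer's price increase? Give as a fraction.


With a per-unit tax, the buyer's price increase depends on relative slopes.
Supply slope: d = 4, Demand slope: b = 3
Buyer's price increase = d * tax / (b + d)
= 4 * 7 / (3 + 4)
= 28 / 7 = 4

4


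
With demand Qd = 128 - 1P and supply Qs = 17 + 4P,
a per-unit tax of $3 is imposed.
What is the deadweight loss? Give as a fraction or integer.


Pre-tax equilibrium quantity: Q* = 529/5
Post-tax equilibrium quantity: Q_tax = 517/5
Reduction in quantity: Q* - Q_tax = 12/5
DWL = (1/2) * tax * (Q* - Q_tax)
DWL = (1/2) * 3 * 12/5 = 18/5

18/5


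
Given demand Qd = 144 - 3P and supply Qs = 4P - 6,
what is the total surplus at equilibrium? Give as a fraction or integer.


Find equilibrium: 144 - 3P = 4P - 6
144 + 6 = 7P
P* = 150/7 = 150/7
Q* = 4*150/7 - 6 = 558/7
Inverse demand: P = 48 - Q/3, so P_max = 48
Inverse supply: P = 3/2 + Q/4, so P_min = 3/2
CS = (1/2) * 558/7 * (48 - 150/7) = 51894/49
PS = (1/2) * 558/7 * (150/7 - 3/2) = 77841/98
TS = CS + PS = 51894/49 + 77841/98 = 25947/14

25947/14


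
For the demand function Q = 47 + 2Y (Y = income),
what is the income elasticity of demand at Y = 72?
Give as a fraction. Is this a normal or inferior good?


dQ/dY = 2
At Y = 72: Q = 47 + 2*72 = 191
Ey = (dQ/dY)(Y/Q) = 2 * 72 / 191 = 144/191
Since Ey > 0, this is a normal good.

144/191 (normal good)


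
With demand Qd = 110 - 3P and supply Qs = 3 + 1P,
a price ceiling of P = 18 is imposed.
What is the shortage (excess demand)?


At P = 18:
Qd = 110 - 3*18 = 56
Qs = 3 + 1*18 = 21
Shortage = Qd - Qs = 56 - 21 = 35

35


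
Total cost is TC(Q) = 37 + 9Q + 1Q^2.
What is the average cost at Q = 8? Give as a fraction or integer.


TC(8) = 37 + 9*8 + 1*8^2
TC(8) = 37 + 72 + 64 = 173
AC = TC/Q = 173/8 = 173/8

173/8


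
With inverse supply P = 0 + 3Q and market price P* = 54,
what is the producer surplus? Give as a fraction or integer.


Minimum supply price (at Q=0): P_min = 0
Quantity supplied at P* = 54:
Q* = (54 - 0)/3 = 18
PS = (1/2) * Q* * (P* - P_min)
PS = (1/2) * 18 * (54 - 0)
PS = (1/2) * 18 * 54 = 486

486


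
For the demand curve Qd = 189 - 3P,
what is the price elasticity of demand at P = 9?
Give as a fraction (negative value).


dQ/dP = -3
At P = 9: Q = 189 - 3*9 = 162
E = (dQ/dP)(P/Q) = (-3)(9/162) = -1/6

-1/6


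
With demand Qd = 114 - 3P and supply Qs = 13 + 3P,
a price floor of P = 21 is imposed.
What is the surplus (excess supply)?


At P = 21:
Qd = 114 - 3*21 = 51
Qs = 13 + 3*21 = 76
Surplus = Qs - Qd = 76 - 51 = 25

25


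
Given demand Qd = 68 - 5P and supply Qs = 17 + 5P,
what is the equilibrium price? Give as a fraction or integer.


At equilibrium, Qd = Qs.
68 - 5P = 17 + 5P
68 - 17 = 5P + 5P
51 = 10P
P* = 51/10 = 51/10

51/10


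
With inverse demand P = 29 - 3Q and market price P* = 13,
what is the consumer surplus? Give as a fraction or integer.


Maximum willingness to pay (at Q=0): P_max = 29
Quantity demanded at P* = 13:
Q* = (29 - 13)/3 = 16/3
CS = (1/2) * Q* * (P_max - P*)
CS = (1/2) * 16/3 * (29 - 13)
CS = (1/2) * 16/3 * 16 = 128/3

128/3


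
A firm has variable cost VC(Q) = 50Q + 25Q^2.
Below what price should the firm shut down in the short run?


AVC(Q) = VC(Q)/Q = 50 + 25Q
AVC is increasing in Q, so minimum AVC is at Q -> 0+.
Min AVC = 50
The firm should shut down if P < 50.

50


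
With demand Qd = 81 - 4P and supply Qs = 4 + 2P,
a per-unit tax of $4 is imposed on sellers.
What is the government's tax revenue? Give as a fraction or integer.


With tax on sellers, new supply: Qs' = 4 + 2(P - 4)
= 2P - 4
New equilibrium quantity:
Q_new = 73/3
Tax revenue = tax * Q_new = 4 * 73/3 = 292/3

292/3


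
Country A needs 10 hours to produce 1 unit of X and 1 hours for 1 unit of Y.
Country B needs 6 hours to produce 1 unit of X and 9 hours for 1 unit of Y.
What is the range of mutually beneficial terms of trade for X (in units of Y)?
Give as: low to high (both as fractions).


Opportunity cost of X for Country A = hours_X / hours_Y = 10/1 = 10 units of Y
Opportunity cost of X for Country B = hours_X / hours_Y = 6/9 = 2/3 units of Y
Terms of trade must be between the two opportunity costs.
Range: 2/3 to 10

2/3 to 10


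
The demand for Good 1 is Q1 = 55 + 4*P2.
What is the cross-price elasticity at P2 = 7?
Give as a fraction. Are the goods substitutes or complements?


dQ1/dP2 = 4
At P2 = 7: Q1 = 55 + 4*7 = 83
Exy = (dQ1/dP2)(P2/Q1) = 4 * 7 / 83 = 28/83
Since Exy > 0, the goods are substitutes.

28/83 (substitutes)


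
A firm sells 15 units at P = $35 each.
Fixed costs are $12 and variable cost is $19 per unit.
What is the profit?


Total Revenue = P * Q = 35 * 15 = $525
Total Cost = FC + VC*Q = 12 + 19*15 = $297
Profit = TR - TC = 525 - 297 = $228

$228


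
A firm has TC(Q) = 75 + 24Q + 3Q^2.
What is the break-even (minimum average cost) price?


AC(Q) = 75/Q + 24 + 3Q
To minimize: dAC/dQ = -75/Q^2 + 3 = 0
Q^2 = 75/3 = 25
Q* = 5
Min AC = 75/5 + 24 + 3*5
Min AC = 15 + 24 + 15 = 54

54


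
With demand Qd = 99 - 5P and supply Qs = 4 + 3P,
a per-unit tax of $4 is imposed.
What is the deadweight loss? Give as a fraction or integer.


Pre-tax equilibrium quantity: Q* = 317/8
Post-tax equilibrium quantity: Q_tax = 257/8
Reduction in quantity: Q* - Q_tax = 15/2
DWL = (1/2) * tax * (Q* - Q_tax)
DWL = (1/2) * 4 * 15/2 = 15

15


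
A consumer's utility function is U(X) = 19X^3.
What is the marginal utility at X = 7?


MU = dU/dX = 19*3*X^(3-1)
MU = 57*X^2
At X = 7:
MU = 57 * 7^2
MU = 57 * 49 = 2793

2793


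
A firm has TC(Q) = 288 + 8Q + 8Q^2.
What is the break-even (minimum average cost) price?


AC(Q) = 288/Q + 8 + 8Q
To minimize: dAC/dQ = -288/Q^2 + 8 = 0
Q^2 = 288/8 = 36
Q* = 6
Min AC = 288/6 + 8 + 8*6
Min AC = 48 + 8 + 48 = 104

104


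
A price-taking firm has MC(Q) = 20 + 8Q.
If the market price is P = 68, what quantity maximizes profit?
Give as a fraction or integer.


In perfect competition, profit is maximized where P = MC.
68 = 20 + 8Q
48 = 8Q
Q* = 48/8 = 6

6


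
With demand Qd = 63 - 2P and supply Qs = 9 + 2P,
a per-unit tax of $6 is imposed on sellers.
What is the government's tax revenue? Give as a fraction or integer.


With tax on sellers, new supply: Qs' = 9 + 2(P - 6)
= 2P - 3
New equilibrium quantity:
Q_new = 30
Tax revenue = tax * Q_new = 6 * 30 = 180

180


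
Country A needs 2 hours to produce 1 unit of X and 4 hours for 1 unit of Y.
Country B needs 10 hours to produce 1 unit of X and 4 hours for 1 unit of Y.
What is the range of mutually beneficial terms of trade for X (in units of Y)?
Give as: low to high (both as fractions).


Opportunity cost of X for Country A = hours_X / hours_Y = 2/4 = 1/2 units of Y
Opportunity cost of X for Country B = hours_X / hours_Y = 10/4 = 5/2 units of Y
Terms of trade must be between the two opportunity costs.
Range: 1/2 to 5/2

1/2 to 5/2


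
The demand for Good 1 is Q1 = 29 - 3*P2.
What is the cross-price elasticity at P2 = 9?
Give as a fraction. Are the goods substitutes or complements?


dQ1/dP2 = -3
At P2 = 9: Q1 = 29 - 3*9 = 2
Exy = (dQ1/dP2)(P2/Q1) = -3 * 9 / 2 = -27/2
Since Exy < 0, the goods are complements.

-27/2 (complements)


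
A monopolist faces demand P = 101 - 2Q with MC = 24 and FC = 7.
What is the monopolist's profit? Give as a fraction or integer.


MR = MC: 101 - 4Q = 24
Q* = 77/4
P* = 101 - 2*77/4 = 125/2
Profit = (P* - MC)*Q* - FC
= (125/2 - 24)*77/4 - 7
= 77/2*77/4 - 7
= 5929/8 - 7 = 5873/8

5873/8


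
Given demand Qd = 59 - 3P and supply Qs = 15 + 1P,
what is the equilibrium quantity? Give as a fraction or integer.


First find equilibrium price:
59 - 3P = 15 + 1P
P* = 44/4 = 11
Then substitute into demand:
Q* = 59 - 3 * 11 = 26

26


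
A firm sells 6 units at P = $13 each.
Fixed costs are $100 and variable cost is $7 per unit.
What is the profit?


Total Revenue = P * Q = 13 * 6 = $78
Total Cost = FC + VC*Q = 100 + 7*6 = $142
Profit = TR - TC = 78 - 142 = $-64

$-64


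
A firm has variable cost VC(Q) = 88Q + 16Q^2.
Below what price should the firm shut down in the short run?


AVC(Q) = VC(Q)/Q = 88 + 16Q
AVC is increasing in Q, so minimum AVC is at Q -> 0+.
Min AVC = 88
The firm should shut down if P < 88.

88


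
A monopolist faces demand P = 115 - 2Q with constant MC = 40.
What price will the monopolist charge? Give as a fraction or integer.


MR = 115 - 4Q
Set MR = MC: 115 - 4Q = 40
Q* = 75/4
Substitute into demand:
P* = 115 - 2*75/4 = 155/2

155/2


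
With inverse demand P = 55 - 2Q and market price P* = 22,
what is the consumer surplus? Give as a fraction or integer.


Maximum willingness to pay (at Q=0): P_max = 55
Quantity demanded at P* = 22:
Q* = (55 - 22)/2 = 33/2
CS = (1/2) * Q* * (P_max - P*)
CS = (1/2) * 33/2 * (55 - 22)
CS = (1/2) * 33/2 * 33 = 1089/4

1089/4


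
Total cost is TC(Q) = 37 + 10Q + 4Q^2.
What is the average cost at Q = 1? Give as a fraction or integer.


TC(1) = 37 + 10*1 + 4*1^2
TC(1) = 37 + 10 + 4 = 51
AC = TC/Q = 51/1 = 51

51


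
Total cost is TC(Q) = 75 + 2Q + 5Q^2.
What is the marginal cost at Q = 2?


MC = dTC/dQ = 2 + 2*5*Q
At Q = 2:
MC = 2 + 10*2
MC = 2 + 20 = 22

22


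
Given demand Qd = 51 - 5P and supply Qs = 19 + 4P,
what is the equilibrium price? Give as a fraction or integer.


At equilibrium, Qd = Qs.
51 - 5P = 19 + 4P
51 - 19 = 5P + 4P
32 = 9P
P* = 32/9 = 32/9

32/9


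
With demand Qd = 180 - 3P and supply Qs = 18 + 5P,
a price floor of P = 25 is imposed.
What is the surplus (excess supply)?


At P = 25:
Qd = 180 - 3*25 = 105
Qs = 18 + 5*25 = 143
Surplus = Qs - Qd = 143 - 105 = 38

38


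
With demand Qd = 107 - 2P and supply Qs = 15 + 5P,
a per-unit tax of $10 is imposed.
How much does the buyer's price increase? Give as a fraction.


With a per-unit tax, the buyer's price increase depends on relative slopes.
Supply slope: d = 5, Demand slope: b = 2
Buyer's price increase = d * tax / (b + d)
= 5 * 10 / (2 + 5)
= 50 / 7 = 50/7

50/7


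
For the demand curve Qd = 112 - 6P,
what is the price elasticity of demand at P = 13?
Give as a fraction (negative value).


dQ/dP = -6
At P = 13: Q = 112 - 6*13 = 34
E = (dQ/dP)(P/Q) = (-6)(13/34) = -39/17

-39/17


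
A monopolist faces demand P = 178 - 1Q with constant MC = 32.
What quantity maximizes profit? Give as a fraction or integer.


TR = P*Q = (178 - 1Q)Q = 178Q - 1Q^2
MR = dTR/dQ = 178 - 2Q
Set MR = MC:
178 - 2Q = 32
146 = 2Q
Q* = 146/2 = 73

73


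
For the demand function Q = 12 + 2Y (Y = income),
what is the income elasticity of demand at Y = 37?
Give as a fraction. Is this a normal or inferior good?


dQ/dY = 2
At Y = 37: Q = 12 + 2*37 = 86
Ey = (dQ/dY)(Y/Q) = 2 * 37 / 86 = 37/43
Since Ey > 0, this is a normal good.

37/43 (normal good)


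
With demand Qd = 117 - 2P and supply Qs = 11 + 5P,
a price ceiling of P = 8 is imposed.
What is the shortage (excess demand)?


At P = 8:
Qd = 117 - 2*8 = 101
Qs = 11 + 5*8 = 51
Shortage = Qd - Qs = 101 - 51 = 50

50


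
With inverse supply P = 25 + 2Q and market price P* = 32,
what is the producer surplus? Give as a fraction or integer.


Minimum supply price (at Q=0): P_min = 25
Quantity supplied at P* = 32:
Q* = (32 - 25)/2 = 7/2
PS = (1/2) * Q* * (P* - P_min)
PS = (1/2) * 7/2 * (32 - 25)
PS = (1/2) * 7/2 * 7 = 49/4

49/4


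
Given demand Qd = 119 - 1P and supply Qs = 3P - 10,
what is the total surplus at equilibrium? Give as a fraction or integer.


Find equilibrium: 119 - 1P = 3P - 10
119 + 10 = 4P
P* = 129/4 = 129/4
Q* = 3*129/4 - 10 = 347/4
Inverse demand: P = 119 - Q/1, so P_max = 119
Inverse supply: P = 10/3 + Q/3, so P_min = 10/3
CS = (1/2) * 347/4 * (119 - 129/4) = 120409/32
PS = (1/2) * 347/4 * (129/4 - 10/3) = 120409/96
TS = CS + PS = 120409/32 + 120409/96 = 120409/24

120409/24


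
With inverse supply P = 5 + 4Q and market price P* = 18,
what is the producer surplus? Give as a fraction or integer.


Minimum supply price (at Q=0): P_min = 5
Quantity supplied at P* = 18:
Q* = (18 - 5)/4 = 13/4
PS = (1/2) * Q* * (P* - P_min)
PS = (1/2) * 13/4 * (18 - 5)
PS = (1/2) * 13/4 * 13 = 169/8

169/8


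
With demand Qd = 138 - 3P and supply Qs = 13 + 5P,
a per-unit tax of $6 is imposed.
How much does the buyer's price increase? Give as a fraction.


With a per-unit tax, the buyer's price increase depends on relative slopes.
Supply slope: d = 5, Demand slope: b = 3
Buyer's price increase = d * tax / (b + d)
= 5 * 6 / (3 + 5)
= 30 / 8 = 15/4

15/4


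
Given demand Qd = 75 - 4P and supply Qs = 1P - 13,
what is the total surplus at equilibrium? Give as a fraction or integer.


Find equilibrium: 75 - 4P = 1P - 13
75 + 13 = 5P
P* = 88/5 = 88/5
Q* = 1*88/5 - 13 = 23/5
Inverse demand: P = 75/4 - Q/4, so P_max = 75/4
Inverse supply: P = 13 + Q/1, so P_min = 13
CS = (1/2) * 23/5 * (75/4 - 88/5) = 529/200
PS = (1/2) * 23/5 * (88/5 - 13) = 529/50
TS = CS + PS = 529/200 + 529/50 = 529/40

529/40


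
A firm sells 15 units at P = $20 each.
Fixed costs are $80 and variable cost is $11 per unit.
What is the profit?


Total Revenue = P * Q = 20 * 15 = $300
Total Cost = FC + VC*Q = 80 + 11*15 = $245
Profit = TR - TC = 300 - 245 = $55

$55


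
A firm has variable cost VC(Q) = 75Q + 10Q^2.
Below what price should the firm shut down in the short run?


AVC(Q) = VC(Q)/Q = 75 + 10Q
AVC is increasing in Q, so minimum AVC is at Q -> 0+.
Min AVC = 75
The firm should shut down if P < 75.

75


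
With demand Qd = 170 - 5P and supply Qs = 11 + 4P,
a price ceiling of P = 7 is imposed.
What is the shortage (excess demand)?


At P = 7:
Qd = 170 - 5*7 = 135
Qs = 11 + 4*7 = 39
Shortage = Qd - Qs = 135 - 39 = 96

96


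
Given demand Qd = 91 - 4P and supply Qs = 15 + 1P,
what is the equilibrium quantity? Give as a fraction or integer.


First find equilibrium price:
91 - 4P = 15 + 1P
P* = 76/5 = 76/5
Then substitute into demand:
Q* = 91 - 4 * 76/5 = 151/5

151/5


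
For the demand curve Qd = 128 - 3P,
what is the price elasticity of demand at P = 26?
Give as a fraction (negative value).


dQ/dP = -3
At P = 26: Q = 128 - 3*26 = 50
E = (dQ/dP)(P/Q) = (-3)(26/50) = -39/25

-39/25


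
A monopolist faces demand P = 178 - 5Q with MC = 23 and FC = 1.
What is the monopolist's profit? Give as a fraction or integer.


MR = MC: 178 - 10Q = 23
Q* = 31/2
P* = 178 - 5*31/2 = 201/2
Profit = (P* - MC)*Q* - FC
= (201/2 - 23)*31/2 - 1
= 155/2*31/2 - 1
= 4805/4 - 1 = 4801/4

4801/4


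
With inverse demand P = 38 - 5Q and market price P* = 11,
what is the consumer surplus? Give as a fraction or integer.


Maximum willingness to pay (at Q=0): P_max = 38
Quantity demanded at P* = 11:
Q* = (38 - 11)/5 = 27/5
CS = (1/2) * Q* * (P_max - P*)
CS = (1/2) * 27/5 * (38 - 11)
CS = (1/2) * 27/5 * 27 = 729/10

729/10


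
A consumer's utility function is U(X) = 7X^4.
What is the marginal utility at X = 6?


MU = dU/dX = 7*4*X^(4-1)
MU = 28*X^3
At X = 6:
MU = 28 * 6^3
MU = 28 * 216 = 6048

6048


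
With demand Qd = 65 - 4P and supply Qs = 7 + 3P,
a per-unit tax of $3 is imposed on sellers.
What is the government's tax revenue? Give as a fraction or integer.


With tax on sellers, new supply: Qs' = 7 + 3(P - 3)
= 3P - 2
New equilibrium quantity:
Q_new = 187/7
Tax revenue = tax * Q_new = 3 * 187/7 = 561/7

561/7


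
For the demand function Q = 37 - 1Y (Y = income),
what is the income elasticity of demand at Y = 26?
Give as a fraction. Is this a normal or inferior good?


dQ/dY = -1
At Y = 26: Q = 37 - 1*26 = 11
Ey = (dQ/dY)(Y/Q) = -1 * 26 / 11 = -26/11
Since Ey < 0, this is a inferior good.

-26/11 (inferior good)


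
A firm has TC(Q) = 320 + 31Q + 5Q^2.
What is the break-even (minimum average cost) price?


AC(Q) = 320/Q + 31 + 5Q
To minimize: dAC/dQ = -320/Q^2 + 5 = 0
Q^2 = 320/5 = 64
Q* = 8
Min AC = 320/8 + 31 + 5*8
Min AC = 40 + 31 + 40 = 111

111


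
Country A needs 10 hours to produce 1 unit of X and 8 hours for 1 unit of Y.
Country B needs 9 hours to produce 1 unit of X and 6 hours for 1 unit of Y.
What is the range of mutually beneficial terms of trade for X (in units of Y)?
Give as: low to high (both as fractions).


Opportunity cost of X for Country A = hours_X / hours_Y = 10/8 = 5/4 units of Y
Opportunity cost of X for Country B = hours_X / hours_Y = 9/6 = 3/2 units of Y
Terms of trade must be between the two opportunity costs.
Range: 5/4 to 3/2

5/4 to 3/2


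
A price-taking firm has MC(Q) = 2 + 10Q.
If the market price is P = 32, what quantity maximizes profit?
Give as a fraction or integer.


In perfect competition, profit is maximized where P = MC.
32 = 2 + 10Q
30 = 10Q
Q* = 30/10 = 3

3


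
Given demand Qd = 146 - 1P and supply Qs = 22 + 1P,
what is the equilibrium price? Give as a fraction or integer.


At equilibrium, Qd = Qs.
146 - 1P = 22 + 1P
146 - 22 = 1P + 1P
124 = 2P
P* = 124/2 = 62

62


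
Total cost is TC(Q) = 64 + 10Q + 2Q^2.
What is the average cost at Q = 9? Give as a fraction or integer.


TC(9) = 64 + 10*9 + 2*9^2
TC(9) = 64 + 90 + 162 = 316
AC = TC/Q = 316/9 = 316/9

316/9


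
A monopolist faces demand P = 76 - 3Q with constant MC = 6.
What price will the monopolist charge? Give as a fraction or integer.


MR = 76 - 6Q
Set MR = MC: 76 - 6Q = 6
Q* = 35/3
Substitute into demand:
P* = 76 - 3*35/3 = 41

41


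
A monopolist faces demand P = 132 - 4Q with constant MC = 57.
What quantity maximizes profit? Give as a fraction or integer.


TR = P*Q = (132 - 4Q)Q = 132Q - 4Q^2
MR = dTR/dQ = 132 - 8Q
Set MR = MC:
132 - 8Q = 57
75 = 8Q
Q* = 75/8 = 75/8

75/8


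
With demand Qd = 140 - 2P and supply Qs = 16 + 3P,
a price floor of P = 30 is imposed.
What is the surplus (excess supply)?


At P = 30:
Qd = 140 - 2*30 = 80
Qs = 16 + 3*30 = 106
Surplus = Qs - Qd = 106 - 80 = 26

26


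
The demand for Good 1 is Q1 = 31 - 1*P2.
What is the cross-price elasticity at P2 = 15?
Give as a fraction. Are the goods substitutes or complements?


dQ1/dP2 = -1
At P2 = 15: Q1 = 31 - 1*15 = 16
Exy = (dQ1/dP2)(P2/Q1) = -1 * 15 / 16 = -15/16
Since Exy < 0, the goods are complements.

-15/16 (complements)


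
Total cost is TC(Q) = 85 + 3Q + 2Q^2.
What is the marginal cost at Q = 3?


MC = dTC/dQ = 3 + 2*2*Q
At Q = 3:
MC = 3 + 4*3
MC = 3 + 12 = 15

15


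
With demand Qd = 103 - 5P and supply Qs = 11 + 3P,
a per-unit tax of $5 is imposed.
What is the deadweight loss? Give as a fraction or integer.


Pre-tax equilibrium quantity: Q* = 91/2
Post-tax equilibrium quantity: Q_tax = 289/8
Reduction in quantity: Q* - Q_tax = 75/8
DWL = (1/2) * tax * (Q* - Q_tax)
DWL = (1/2) * 5 * 75/8 = 375/16

375/16


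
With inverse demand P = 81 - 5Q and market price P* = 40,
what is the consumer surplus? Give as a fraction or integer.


Maximum willingness to pay (at Q=0): P_max = 81
Quantity demanded at P* = 40:
Q* = (81 - 40)/5 = 41/5
CS = (1/2) * Q* * (P_max - P*)
CS = (1/2) * 41/5 * (81 - 40)
CS = (1/2) * 41/5 * 41 = 1681/10

1681/10


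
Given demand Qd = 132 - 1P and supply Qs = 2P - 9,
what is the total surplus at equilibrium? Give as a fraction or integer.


Find equilibrium: 132 - 1P = 2P - 9
132 + 9 = 3P
P* = 141/3 = 47
Q* = 2*47 - 9 = 85
Inverse demand: P = 132 - Q/1, so P_max = 132
Inverse supply: P = 9/2 + Q/2, so P_min = 9/2
CS = (1/2) * 85 * (132 - 47) = 7225/2
PS = (1/2) * 85 * (47 - 9/2) = 7225/4
TS = CS + PS = 7225/2 + 7225/4 = 21675/4

21675/4


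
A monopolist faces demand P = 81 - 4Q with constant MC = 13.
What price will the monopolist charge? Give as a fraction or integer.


MR = 81 - 8Q
Set MR = MC: 81 - 8Q = 13
Q* = 17/2
Substitute into demand:
P* = 81 - 4*17/2 = 47

47


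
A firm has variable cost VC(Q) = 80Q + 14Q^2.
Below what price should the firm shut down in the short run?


AVC(Q) = VC(Q)/Q = 80 + 14Q
AVC is increasing in Q, so minimum AVC is at Q -> 0+.
Min AVC = 80
The firm should shut down if P < 80.

80


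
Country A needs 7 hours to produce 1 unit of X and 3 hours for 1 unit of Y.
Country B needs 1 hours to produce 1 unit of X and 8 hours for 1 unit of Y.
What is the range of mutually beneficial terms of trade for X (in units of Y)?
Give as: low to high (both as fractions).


Opportunity cost of X for Country A = hours_X / hours_Y = 7/3 = 7/3 units of Y
Opportunity cost of X for Country B = hours_X / hours_Y = 1/8 = 1/8 units of Y
Terms of trade must be between the two opportunity costs.
Range: 1/8 to 7/3

1/8 to 7/3


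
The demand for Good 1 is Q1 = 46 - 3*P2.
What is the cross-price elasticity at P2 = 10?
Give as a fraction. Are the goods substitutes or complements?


dQ1/dP2 = -3
At P2 = 10: Q1 = 46 - 3*10 = 16
Exy = (dQ1/dP2)(P2/Q1) = -3 * 10 / 16 = -15/8
Since Exy < 0, the goods are complements.

-15/8 (complements)


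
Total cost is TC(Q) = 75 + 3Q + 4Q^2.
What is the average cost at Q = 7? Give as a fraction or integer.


TC(7) = 75 + 3*7 + 4*7^2
TC(7) = 75 + 21 + 196 = 292
AC = TC/Q = 292/7 = 292/7

292/7


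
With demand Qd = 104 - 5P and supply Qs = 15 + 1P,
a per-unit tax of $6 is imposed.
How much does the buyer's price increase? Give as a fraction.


With a per-unit tax, the buyer's price increase depends on relative slopes.
Supply slope: d = 1, Demand slope: b = 5
Buyer's price increase = d * tax / (b + d)
= 1 * 6 / (5 + 1)
= 6 / 6 = 1

1


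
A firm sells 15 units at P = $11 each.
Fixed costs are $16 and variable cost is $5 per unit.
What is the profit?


Total Revenue = P * Q = 11 * 15 = $165
Total Cost = FC + VC*Q = 16 + 5*15 = $91
Profit = TR - TC = 165 - 91 = $74

$74


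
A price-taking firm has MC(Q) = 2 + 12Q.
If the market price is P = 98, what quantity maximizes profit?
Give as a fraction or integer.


In perfect competition, profit is maximized where P = MC.
98 = 2 + 12Q
96 = 12Q
Q* = 96/12 = 8

8


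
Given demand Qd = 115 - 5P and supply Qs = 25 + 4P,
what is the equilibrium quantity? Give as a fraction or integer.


First find equilibrium price:
115 - 5P = 25 + 4P
P* = 90/9 = 10
Then substitute into demand:
Q* = 115 - 5 * 10 = 65

65


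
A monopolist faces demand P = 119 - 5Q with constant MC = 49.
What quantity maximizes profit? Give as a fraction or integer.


TR = P*Q = (119 - 5Q)Q = 119Q - 5Q^2
MR = dTR/dQ = 119 - 10Q
Set MR = MC:
119 - 10Q = 49
70 = 10Q
Q* = 70/10 = 7

7


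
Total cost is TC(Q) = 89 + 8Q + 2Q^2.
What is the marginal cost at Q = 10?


MC = dTC/dQ = 8 + 2*2*Q
At Q = 10:
MC = 8 + 4*10
MC = 8 + 40 = 48

48


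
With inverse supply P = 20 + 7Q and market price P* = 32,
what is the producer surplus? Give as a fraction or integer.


Minimum supply price (at Q=0): P_min = 20
Quantity supplied at P* = 32:
Q* = (32 - 20)/7 = 12/7
PS = (1/2) * Q* * (P* - P_min)
PS = (1/2) * 12/7 * (32 - 20)
PS = (1/2) * 12/7 * 12 = 72/7

72/7


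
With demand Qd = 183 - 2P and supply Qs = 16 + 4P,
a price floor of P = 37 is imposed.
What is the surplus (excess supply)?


At P = 37:
Qd = 183 - 2*37 = 109
Qs = 16 + 4*37 = 164
Surplus = Qs - Qd = 164 - 109 = 55

55


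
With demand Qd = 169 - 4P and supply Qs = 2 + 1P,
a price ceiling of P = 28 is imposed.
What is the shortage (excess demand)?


At P = 28:
Qd = 169 - 4*28 = 57
Qs = 2 + 1*28 = 30
Shortage = Qd - Qs = 57 - 30 = 27

27


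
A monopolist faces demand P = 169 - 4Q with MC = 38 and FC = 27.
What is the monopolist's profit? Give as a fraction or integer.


MR = MC: 169 - 8Q = 38
Q* = 131/8
P* = 169 - 4*131/8 = 207/2
Profit = (P* - MC)*Q* - FC
= (207/2 - 38)*131/8 - 27
= 131/2*131/8 - 27
= 17161/16 - 27 = 16729/16

16729/16


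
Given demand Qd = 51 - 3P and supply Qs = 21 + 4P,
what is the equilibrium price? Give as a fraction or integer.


At equilibrium, Qd = Qs.
51 - 3P = 21 + 4P
51 - 21 = 3P + 4P
30 = 7P
P* = 30/7 = 30/7

30/7


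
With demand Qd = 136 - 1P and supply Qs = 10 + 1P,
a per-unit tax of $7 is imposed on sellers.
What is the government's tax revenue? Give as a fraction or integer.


With tax on sellers, new supply: Qs' = 10 + 1(P - 7)
= 3 + 1P
New equilibrium quantity:
Q_new = 139/2
Tax revenue = tax * Q_new = 7 * 139/2 = 973/2

973/2


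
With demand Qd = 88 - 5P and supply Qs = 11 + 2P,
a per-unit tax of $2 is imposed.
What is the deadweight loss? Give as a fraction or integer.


Pre-tax equilibrium quantity: Q* = 33
Post-tax equilibrium quantity: Q_tax = 211/7
Reduction in quantity: Q* - Q_tax = 20/7
DWL = (1/2) * tax * (Q* - Q_tax)
DWL = (1/2) * 2 * 20/7 = 20/7

20/7


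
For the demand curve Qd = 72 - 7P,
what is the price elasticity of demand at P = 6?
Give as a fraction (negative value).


dQ/dP = -7
At P = 6: Q = 72 - 7*6 = 30
E = (dQ/dP)(P/Q) = (-7)(6/30) = -7/5

-7/5


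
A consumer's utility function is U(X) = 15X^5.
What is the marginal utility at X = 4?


MU = dU/dX = 15*5*X^(5-1)
MU = 75*X^4
At X = 4:
MU = 75 * 4^4
MU = 75 * 256 = 19200

19200


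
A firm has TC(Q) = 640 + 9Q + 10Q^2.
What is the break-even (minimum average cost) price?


AC(Q) = 640/Q + 9 + 10Q
To minimize: dAC/dQ = -640/Q^2 + 10 = 0
Q^2 = 640/10 = 64
Q* = 8
Min AC = 640/8 + 9 + 10*8
Min AC = 80 + 9 + 80 = 169

169


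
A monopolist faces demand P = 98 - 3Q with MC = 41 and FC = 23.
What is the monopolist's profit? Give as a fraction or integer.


MR = MC: 98 - 6Q = 41
Q* = 19/2
P* = 98 - 3*19/2 = 139/2
Profit = (P* - MC)*Q* - FC
= (139/2 - 41)*19/2 - 23
= 57/2*19/2 - 23
= 1083/4 - 23 = 991/4

991/4


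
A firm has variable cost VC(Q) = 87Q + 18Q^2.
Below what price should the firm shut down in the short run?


AVC(Q) = VC(Q)/Q = 87 + 18Q
AVC is increasing in Q, so minimum AVC is at Q -> 0+.
Min AVC = 87
The firm should shut down if P < 87.

87


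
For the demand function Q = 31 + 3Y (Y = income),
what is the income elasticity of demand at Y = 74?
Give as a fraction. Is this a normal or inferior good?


dQ/dY = 3
At Y = 74: Q = 31 + 3*74 = 253
Ey = (dQ/dY)(Y/Q) = 3 * 74 / 253 = 222/253
Since Ey > 0, this is a normal good.

222/253 (normal good)


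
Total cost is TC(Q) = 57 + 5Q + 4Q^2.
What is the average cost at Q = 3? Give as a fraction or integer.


TC(3) = 57 + 5*3 + 4*3^2
TC(3) = 57 + 15 + 36 = 108
AC = TC/Q = 108/3 = 36

36


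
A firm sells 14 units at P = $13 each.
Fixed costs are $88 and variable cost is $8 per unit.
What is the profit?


Total Revenue = P * Q = 13 * 14 = $182
Total Cost = FC + VC*Q = 88 + 8*14 = $200
Profit = TR - TC = 182 - 200 = $-18

$-18


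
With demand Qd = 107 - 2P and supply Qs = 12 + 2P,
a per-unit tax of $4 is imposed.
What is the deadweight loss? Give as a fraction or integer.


Pre-tax equilibrium quantity: Q* = 119/2
Post-tax equilibrium quantity: Q_tax = 111/2
Reduction in quantity: Q* - Q_tax = 4
DWL = (1/2) * tax * (Q* - Q_tax)
DWL = (1/2) * 4 * 4 = 8

8


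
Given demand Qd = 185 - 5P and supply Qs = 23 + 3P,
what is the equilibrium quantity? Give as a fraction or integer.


First find equilibrium price:
185 - 5P = 23 + 3P
P* = 162/8 = 81/4
Then substitute into demand:
Q* = 185 - 5 * 81/4 = 335/4

335/4


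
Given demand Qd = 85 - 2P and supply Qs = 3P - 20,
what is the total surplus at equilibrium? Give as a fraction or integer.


Find equilibrium: 85 - 2P = 3P - 20
85 + 20 = 5P
P* = 105/5 = 21
Q* = 3*21 - 20 = 43
Inverse demand: P = 85/2 - Q/2, so P_max = 85/2
Inverse supply: P = 20/3 + Q/3, so P_min = 20/3
CS = (1/2) * 43 * (85/2 - 21) = 1849/4
PS = (1/2) * 43 * (21 - 20/3) = 1849/6
TS = CS + PS = 1849/4 + 1849/6 = 9245/12

9245/12


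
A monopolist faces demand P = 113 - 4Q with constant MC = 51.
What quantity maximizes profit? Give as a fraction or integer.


TR = P*Q = (113 - 4Q)Q = 113Q - 4Q^2
MR = dTR/dQ = 113 - 8Q
Set MR = MC:
113 - 8Q = 51
62 = 8Q
Q* = 62/8 = 31/4

31/4


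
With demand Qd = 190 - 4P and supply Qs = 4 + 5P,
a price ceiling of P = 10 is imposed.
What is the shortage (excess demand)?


At P = 10:
Qd = 190 - 4*10 = 150
Qs = 4 + 5*10 = 54
Shortage = Qd - Qs = 150 - 54 = 96

96


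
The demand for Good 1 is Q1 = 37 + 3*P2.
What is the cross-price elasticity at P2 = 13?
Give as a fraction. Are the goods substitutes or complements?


dQ1/dP2 = 3
At P2 = 13: Q1 = 37 + 3*13 = 76
Exy = (dQ1/dP2)(P2/Q1) = 3 * 13 / 76 = 39/76
Since Exy > 0, the goods are substitutes.

39/76 (substitutes)


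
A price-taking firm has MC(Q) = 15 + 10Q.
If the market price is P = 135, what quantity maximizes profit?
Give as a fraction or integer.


In perfect competition, profit is maximized where P = MC.
135 = 15 + 10Q
120 = 10Q
Q* = 120/10 = 12

12


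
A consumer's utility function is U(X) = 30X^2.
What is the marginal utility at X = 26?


MU = dU/dX = 30*2*X^(2-1)
MU = 60*X^1
At X = 26:
MU = 60 * 26^1
MU = 60 * 26 = 1560

1560


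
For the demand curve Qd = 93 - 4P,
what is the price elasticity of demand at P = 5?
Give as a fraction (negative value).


dQ/dP = -4
At P = 5: Q = 93 - 4*5 = 73
E = (dQ/dP)(P/Q) = (-4)(5/73) = -20/73

-20/73


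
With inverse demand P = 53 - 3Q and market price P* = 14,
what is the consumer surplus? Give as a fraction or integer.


Maximum willingness to pay (at Q=0): P_max = 53
Quantity demanded at P* = 14:
Q* = (53 - 14)/3 = 13
CS = (1/2) * Q* * (P_max - P*)
CS = (1/2) * 13 * (53 - 14)
CS = (1/2) * 13 * 39 = 507/2

507/2


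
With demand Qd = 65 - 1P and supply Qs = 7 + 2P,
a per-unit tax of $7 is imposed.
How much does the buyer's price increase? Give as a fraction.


With a per-unit tax, the buyer's price increase depends on relative slopes.
Supply slope: d = 2, Demand slope: b = 1
Buyer's price increase = d * tax / (b + d)
= 2 * 7 / (1 + 2)
= 14 / 3 = 14/3

14/3


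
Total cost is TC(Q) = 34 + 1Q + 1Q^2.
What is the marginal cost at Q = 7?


MC = dTC/dQ = 1 + 2*1*Q
At Q = 7:
MC = 1 + 2*7
MC = 1 + 14 = 15

15


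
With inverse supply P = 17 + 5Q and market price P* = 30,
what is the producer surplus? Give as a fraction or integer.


Minimum supply price (at Q=0): P_min = 17
Quantity supplied at P* = 30:
Q* = (30 - 17)/5 = 13/5
PS = (1/2) * Q* * (P* - P_min)
PS = (1/2) * 13/5 * (30 - 17)
PS = (1/2) * 13/5 * 13 = 169/10

169/10


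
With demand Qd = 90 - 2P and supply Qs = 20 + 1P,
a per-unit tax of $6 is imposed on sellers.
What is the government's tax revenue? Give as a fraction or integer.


With tax on sellers, new supply: Qs' = 20 + 1(P - 6)
= 14 + 1P
New equilibrium quantity:
Q_new = 118/3
Tax revenue = tax * Q_new = 6 * 118/3 = 236

236


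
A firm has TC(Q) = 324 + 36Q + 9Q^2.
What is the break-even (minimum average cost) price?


AC(Q) = 324/Q + 36 + 9Q
To minimize: dAC/dQ = -324/Q^2 + 9 = 0
Q^2 = 324/9 = 36
Q* = 6
Min AC = 324/6 + 36 + 9*6
Min AC = 54 + 36 + 54 = 144

144


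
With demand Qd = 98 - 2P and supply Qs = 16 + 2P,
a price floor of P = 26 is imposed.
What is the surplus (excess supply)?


At P = 26:
Qd = 98 - 2*26 = 46
Qs = 16 + 2*26 = 68
Surplus = Qs - Qd = 68 - 46 = 22

22
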